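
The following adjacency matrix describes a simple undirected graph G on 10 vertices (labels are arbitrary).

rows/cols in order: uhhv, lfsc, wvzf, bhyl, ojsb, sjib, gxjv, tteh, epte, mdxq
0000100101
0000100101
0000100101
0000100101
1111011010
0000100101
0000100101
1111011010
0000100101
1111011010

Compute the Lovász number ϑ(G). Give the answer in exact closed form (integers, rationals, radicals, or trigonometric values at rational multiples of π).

7

deg(bhyl) = 3; N(bhyl) = {ojsb, tteh, mdxq}.
N(gxjv) = {ojsb, tteh, mdxq}, |N(gxjv)| = 3.
Vertex ojsb has 7 neighbors: uhhv, lfsc, wvzf, bhyl, sjib, gxjv, epte.
Vertex epte has 3 neighbors: ojsb, tteh, mdxq.
Complete 2-partite, parts [7, 3]: perfect, ϑ = α = 7.
≈ 7.0000000 (to 7 d.p.).
α=7, χ(Ḡ)=7; ϑ=7 lies between (collapsed).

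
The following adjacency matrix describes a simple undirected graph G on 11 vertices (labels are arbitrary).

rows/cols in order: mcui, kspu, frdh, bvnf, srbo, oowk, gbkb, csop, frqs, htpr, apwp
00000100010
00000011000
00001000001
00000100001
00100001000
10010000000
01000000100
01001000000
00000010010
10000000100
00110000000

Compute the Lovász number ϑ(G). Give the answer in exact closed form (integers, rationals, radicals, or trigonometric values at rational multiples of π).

N(gbkb) = {kspu, frqs}, |N(gbkb)| = 2.
N(mcui) = {oowk, htpr}, |N(mcui)| = 2.
Vertex csop has 2 neighbors: kspu, srbo.
Vertex apwp has 2 neighbors: frdh, bvnf.
Regular of degree 2 on 11 vertices: connected 2-regular on 11 ⇒ C_{11}.
Distinct eigenvalues (to 3 d.p.): [2.0, 1.683, 0.831, -0.285, -1.31, -1.919].
Lovász: ϑ = −11(-2*cos(pi/11))/(2+-(-1)*2*cos(pi/11)) = 11*cos(pi/11)/(cos(pi/11) + 1).
Numerically 5.386303.
Sandwich: α(G)=5 ≤ ϑ(G)=11*cos(pi/11)/(cos(pi/11) + 1) ≤ χ(Ḡ)=6 (both strict).

11*cos(pi/11)/(cos(pi/11) + 1)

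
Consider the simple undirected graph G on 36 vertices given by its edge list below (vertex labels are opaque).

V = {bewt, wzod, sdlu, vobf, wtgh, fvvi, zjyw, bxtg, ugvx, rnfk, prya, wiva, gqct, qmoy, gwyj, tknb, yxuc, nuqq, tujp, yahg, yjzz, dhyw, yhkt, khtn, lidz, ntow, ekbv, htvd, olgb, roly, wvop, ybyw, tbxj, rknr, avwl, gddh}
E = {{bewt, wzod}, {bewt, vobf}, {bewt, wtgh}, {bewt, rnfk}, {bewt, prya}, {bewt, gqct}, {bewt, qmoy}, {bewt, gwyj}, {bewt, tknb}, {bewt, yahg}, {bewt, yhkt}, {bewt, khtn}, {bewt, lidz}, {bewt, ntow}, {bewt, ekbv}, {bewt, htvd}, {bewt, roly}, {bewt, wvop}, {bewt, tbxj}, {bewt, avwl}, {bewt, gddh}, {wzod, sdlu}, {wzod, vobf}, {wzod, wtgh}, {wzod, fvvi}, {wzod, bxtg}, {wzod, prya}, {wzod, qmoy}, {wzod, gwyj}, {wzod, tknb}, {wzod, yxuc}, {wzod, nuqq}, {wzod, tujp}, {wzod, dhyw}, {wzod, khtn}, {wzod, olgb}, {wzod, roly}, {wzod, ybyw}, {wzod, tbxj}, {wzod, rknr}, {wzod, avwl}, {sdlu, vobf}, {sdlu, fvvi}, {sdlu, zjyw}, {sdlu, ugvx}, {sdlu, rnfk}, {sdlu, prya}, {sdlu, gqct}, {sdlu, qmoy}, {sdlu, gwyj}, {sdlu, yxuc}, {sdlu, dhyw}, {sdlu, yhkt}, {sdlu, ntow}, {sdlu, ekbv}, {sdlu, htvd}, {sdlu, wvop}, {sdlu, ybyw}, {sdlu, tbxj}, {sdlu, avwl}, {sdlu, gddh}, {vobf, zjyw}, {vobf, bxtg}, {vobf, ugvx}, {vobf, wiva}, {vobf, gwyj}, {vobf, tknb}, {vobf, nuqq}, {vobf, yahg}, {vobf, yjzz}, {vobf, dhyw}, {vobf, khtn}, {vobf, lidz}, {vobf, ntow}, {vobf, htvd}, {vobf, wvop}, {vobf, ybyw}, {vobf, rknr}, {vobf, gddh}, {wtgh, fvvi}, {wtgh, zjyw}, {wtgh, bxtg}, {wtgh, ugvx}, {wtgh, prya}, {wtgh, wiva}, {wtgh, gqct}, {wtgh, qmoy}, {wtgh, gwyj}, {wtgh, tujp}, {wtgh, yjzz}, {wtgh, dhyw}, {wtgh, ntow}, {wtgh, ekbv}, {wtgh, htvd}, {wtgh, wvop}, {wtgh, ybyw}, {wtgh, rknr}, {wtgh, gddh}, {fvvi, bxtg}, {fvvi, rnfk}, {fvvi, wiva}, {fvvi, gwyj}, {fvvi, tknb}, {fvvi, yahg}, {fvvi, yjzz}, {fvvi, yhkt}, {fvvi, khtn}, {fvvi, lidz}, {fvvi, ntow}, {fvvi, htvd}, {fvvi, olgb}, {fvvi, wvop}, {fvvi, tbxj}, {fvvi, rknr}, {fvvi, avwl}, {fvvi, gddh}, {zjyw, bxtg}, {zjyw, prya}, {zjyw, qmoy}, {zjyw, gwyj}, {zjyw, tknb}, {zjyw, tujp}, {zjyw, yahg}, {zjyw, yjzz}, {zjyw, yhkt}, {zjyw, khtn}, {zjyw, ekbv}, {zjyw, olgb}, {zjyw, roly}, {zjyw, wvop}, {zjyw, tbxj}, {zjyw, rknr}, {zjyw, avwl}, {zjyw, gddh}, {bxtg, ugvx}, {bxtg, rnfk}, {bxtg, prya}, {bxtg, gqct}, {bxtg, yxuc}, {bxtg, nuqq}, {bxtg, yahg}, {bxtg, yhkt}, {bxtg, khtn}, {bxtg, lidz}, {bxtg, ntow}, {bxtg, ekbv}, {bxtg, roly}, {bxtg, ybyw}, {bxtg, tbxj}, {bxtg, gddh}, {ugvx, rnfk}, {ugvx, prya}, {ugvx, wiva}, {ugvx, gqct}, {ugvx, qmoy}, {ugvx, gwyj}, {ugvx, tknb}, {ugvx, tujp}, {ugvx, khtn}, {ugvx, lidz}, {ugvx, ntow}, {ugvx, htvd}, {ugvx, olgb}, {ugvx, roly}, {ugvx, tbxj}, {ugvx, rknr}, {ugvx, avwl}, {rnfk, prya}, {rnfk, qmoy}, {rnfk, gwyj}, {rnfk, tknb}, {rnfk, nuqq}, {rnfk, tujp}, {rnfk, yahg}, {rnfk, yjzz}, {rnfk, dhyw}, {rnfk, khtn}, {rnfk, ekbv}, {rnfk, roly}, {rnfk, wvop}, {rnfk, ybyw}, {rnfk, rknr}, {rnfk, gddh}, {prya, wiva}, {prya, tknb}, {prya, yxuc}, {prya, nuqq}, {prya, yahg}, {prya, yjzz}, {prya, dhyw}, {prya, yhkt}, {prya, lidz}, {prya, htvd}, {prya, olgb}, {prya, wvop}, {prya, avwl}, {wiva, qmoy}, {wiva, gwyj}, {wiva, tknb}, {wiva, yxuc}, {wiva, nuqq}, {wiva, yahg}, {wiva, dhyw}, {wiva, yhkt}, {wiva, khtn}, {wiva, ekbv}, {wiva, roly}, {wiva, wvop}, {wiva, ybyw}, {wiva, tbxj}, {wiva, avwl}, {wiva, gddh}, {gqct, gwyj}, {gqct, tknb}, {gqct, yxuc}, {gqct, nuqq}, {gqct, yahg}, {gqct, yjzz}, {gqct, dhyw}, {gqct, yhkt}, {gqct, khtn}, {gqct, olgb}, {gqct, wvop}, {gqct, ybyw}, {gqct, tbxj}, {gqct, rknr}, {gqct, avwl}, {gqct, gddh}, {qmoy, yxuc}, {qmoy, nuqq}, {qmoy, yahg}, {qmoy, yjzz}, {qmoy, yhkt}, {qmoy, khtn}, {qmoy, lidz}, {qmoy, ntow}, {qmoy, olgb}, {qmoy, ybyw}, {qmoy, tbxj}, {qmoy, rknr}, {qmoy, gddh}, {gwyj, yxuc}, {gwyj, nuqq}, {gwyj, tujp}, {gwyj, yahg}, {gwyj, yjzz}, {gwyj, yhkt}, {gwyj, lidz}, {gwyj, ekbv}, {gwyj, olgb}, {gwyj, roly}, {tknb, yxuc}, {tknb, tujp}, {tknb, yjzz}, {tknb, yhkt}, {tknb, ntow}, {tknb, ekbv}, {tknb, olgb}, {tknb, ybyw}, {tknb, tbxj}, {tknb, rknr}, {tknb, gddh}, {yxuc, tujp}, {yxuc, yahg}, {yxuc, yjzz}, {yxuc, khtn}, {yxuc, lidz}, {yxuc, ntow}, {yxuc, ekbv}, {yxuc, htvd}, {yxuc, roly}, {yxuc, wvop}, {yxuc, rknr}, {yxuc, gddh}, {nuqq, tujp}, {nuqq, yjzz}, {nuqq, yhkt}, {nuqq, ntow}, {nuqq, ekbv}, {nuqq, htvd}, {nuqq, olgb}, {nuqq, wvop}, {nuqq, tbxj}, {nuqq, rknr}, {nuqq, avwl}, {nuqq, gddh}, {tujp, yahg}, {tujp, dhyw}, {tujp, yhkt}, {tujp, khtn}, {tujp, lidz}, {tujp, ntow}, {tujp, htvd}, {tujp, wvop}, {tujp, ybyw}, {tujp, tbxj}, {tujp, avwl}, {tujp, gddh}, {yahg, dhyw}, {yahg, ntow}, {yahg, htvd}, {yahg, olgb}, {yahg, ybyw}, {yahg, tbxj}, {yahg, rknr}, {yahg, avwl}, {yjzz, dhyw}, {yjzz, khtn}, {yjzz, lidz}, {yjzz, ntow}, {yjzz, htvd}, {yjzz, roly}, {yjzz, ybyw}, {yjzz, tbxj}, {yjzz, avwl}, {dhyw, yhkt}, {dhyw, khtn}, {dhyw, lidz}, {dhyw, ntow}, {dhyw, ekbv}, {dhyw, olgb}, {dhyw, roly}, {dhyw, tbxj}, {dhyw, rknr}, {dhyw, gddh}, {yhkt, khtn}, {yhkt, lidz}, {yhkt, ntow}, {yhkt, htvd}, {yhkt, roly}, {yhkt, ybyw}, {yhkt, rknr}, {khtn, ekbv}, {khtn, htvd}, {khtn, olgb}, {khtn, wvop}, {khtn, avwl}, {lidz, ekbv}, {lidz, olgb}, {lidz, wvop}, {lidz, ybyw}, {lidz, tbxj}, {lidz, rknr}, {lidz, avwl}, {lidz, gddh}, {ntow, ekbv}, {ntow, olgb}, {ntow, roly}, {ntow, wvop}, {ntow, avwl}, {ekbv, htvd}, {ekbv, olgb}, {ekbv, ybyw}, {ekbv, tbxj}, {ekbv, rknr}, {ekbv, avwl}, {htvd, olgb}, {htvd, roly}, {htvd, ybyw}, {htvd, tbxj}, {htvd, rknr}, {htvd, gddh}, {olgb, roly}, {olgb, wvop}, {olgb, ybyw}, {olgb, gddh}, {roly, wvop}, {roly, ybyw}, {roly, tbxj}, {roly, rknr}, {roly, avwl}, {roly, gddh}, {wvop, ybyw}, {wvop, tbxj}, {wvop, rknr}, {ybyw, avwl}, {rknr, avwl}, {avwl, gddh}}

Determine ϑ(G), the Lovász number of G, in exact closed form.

8

Vertex prya has 21 neighbors: bewt, wzod, sdlu, wtgh, zjyw, bxtg, ugvx, rnfk, wiva, tknb, yxuc, nuqq, yahg, yjzz, dhyw, yhkt, lidz, htvd, olgb, wvop, avwl.
deg(wvop) = 21; N(wvop) = {bewt, sdlu, vobf, wtgh, fvvi, zjyw, rnfk, prya, wiva, gqct, yxuc, nuqq, tujp, khtn, lidz, ntow, olgb, roly, ybyw, tbxj, rknr}.
deg(nuqq) = 21; N(nuqq) = {wzod, vobf, bxtg, rnfk, prya, wiva, gqct, qmoy, gwyj, tujp, yjzz, yhkt, ntow, ekbv, htvd, olgb, wvop, tbxj, rknr, avwl, gddh}.
deg(zjyw) = 21; N(zjyw) = {sdlu, vobf, wtgh, bxtg, prya, qmoy, gwyj, tknb, tujp, yahg, yjzz, yhkt, khtn, ekbv, olgb, roly, wvop, tbxj, rknr, avwl, gddh}.
36-vertex 21-regular graph: Kneser-type, 2-subsets of [9].
spec(A) ≈ [21.0, 1.0, -6.0] (distinct, 3 d.p.).
Lovász (edge-transitive): ϑ = −36·(-6)/((21)−(-6)) = 8.
Numerically 8.00000000.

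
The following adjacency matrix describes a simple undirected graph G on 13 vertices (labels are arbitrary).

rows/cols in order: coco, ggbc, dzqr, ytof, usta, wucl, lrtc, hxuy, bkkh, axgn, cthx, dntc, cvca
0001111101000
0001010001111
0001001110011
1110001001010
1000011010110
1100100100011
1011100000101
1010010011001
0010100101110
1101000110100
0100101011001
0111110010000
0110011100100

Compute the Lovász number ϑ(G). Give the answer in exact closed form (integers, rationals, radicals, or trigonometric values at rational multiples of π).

sqrt(13)

Vertex dzqr has 6 neighbors: ytof, lrtc, hxuy, bkkh, dntc, cvca.
N(usta) = {coco, wucl, lrtc, bkkh, cthx, dntc}, |N(usta)| = 6.
Vertex axgn has 6 neighbors: coco, ggbc, ytof, hxuy, bkkh, cthx.
Vertex cthx has 6 neighbors: ggbc, usta, lrtc, bkkh, axgn, cvca.
6-regular, N=13; SR(13,6,2,3) — a Paley graph.
A has 3 distinct eigenvalues ≈ [6.0, 1.30278, -2.30278].
Lovász: ϑ = −13(-sqrt(13)/2 - 1/2)/(6+-(-sqrt(13)/2 - 1/2)) = sqrt(13).
= 3.6055513… (decimal).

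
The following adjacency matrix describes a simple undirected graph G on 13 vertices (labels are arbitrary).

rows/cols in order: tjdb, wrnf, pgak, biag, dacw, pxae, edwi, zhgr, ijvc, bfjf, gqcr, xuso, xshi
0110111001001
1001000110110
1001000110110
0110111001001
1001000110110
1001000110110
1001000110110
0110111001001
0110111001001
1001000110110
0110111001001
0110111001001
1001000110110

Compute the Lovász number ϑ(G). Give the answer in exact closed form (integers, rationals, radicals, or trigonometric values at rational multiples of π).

Vertex xuso has 7 neighbors: wrnf, pgak, dacw, pxae, edwi, bfjf, xshi.
N(xshi) = {tjdb, biag, zhgr, ijvc, gqcr, xuso}, |N(xshi)| = 6.
deg(ijvc) = 7; N(ijvc) = {wrnf, pgak, dacw, pxae, edwi, bfjf, xshi}.
deg(pxae) = 6; N(pxae) = {tjdb, biag, zhgr, ijvc, gqcr, xuso}.
2 parts of sizes [7, 6]; α(G) = 7 = ϑ (perfect).
Numerically 7.00000.
Lovász sandwich 7 ≤ 7 ≤ 7: collapsed.

7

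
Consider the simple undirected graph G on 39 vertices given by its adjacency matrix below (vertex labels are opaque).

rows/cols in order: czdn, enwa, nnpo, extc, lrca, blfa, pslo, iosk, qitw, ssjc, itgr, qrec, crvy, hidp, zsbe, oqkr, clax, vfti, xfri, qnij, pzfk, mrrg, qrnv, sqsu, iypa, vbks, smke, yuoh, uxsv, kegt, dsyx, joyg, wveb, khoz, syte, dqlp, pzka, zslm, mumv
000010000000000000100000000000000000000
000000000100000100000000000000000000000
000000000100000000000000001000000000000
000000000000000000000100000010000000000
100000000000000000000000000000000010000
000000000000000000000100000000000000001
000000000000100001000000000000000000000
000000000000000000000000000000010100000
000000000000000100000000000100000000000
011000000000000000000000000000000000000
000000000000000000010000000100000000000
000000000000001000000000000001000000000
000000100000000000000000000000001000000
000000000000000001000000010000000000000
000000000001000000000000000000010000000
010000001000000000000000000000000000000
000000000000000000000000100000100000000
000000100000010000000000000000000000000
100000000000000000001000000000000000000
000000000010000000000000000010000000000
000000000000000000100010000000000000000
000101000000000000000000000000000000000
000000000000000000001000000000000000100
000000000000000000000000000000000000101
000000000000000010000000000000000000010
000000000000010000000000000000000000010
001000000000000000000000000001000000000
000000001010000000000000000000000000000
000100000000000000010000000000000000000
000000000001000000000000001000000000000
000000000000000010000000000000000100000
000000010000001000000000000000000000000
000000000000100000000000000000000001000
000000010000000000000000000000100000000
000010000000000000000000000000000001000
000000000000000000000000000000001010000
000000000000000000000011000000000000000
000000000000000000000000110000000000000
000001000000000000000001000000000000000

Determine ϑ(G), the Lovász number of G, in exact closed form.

39*cos(pi/39)/(cos(pi/39) + 1)

Vertex czdn has 2 neighbors: lrca, xfri.
deg(nnpo) = 2; N(nnpo) = {ssjc, smke}.
Vertex yuoh has 2 neighbors: qitw, itgr.
deg(lrca) = 2; N(lrca) = {czdn, syte}.
2-regular, N=39; connected 2-regular on 39 ⇒ C_{39}.
Distinct eigenvalues (to 5 d.p.): [2.0, 1.9741, 1.89707, 1.77091, 1.59889, 1.38545, 1.13613, 0.85739, 0.55643, 0.24107, -0.08053, -0.40005, -0.70921, -1.0, -1.26489, -1.49702, -1.69038, -1.83996, -1.94188, -1.99351].
ϑ = −N·λ_min/(λ_max−λ_min) = −39·(-2*cos(pi/39))/(2−(-2*cos(pi/39))) = 39*cos(pi/39)/(cos(pi/39) + 1).
Numerically 19.46833.
α=19, χ(Ḡ)=20; ϑ=39*cos(pi/39)/(cos(pi/39) + 1) lies between (both strict).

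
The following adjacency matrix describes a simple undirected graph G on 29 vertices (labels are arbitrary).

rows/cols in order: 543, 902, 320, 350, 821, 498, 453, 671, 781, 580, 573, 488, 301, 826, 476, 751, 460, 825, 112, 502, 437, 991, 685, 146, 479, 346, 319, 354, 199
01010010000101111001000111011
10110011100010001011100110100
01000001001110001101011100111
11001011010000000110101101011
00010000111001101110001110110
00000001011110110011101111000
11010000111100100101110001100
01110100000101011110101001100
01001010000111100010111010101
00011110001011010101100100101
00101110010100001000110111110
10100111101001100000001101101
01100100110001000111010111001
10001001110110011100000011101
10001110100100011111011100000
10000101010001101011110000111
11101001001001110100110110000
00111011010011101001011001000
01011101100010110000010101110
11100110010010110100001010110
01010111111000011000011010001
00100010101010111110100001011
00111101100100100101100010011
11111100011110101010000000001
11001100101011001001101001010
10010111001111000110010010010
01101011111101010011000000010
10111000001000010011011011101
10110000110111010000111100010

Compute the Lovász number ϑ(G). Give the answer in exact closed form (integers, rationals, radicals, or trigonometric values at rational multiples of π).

Vertex 821 has 14 neighbors: 350, 781, 580, 573, 826, 476, 460, 825, 112, 685, 146, 479, 319, 354.
Vertex 580 has 14 neighbors: 350, 821, 498, 453, 573, 301, 826, 751, 825, 502, 437, 146, 319, 199.
Vertex 671 has 14 neighbors: 902, 320, 350, 498, 488, 826, 751, 460, 825, 112, 437, 685, 346, 319.
N(346) = {543, 350, 498, 453, 671, 573, 488, 301, 826, 825, 112, 991, 479, 354}, |N(346)| = 14.
14-regular, N=29; Paley(29): SR with (k,λ,μ)=(14,6,7).
A has 3 distinct eigenvalues ≈ [14.0, 2.192582, -3.192582].
ϑ = −N·λ_min/(λ_max−λ_min) = −29·(-sqrt(29)/2 - 1/2)/(14−(-sqrt(29)/2 - 1/2)) = sqrt(29).
≈ 5.3852 (to 4 d.p.).

sqrt(29)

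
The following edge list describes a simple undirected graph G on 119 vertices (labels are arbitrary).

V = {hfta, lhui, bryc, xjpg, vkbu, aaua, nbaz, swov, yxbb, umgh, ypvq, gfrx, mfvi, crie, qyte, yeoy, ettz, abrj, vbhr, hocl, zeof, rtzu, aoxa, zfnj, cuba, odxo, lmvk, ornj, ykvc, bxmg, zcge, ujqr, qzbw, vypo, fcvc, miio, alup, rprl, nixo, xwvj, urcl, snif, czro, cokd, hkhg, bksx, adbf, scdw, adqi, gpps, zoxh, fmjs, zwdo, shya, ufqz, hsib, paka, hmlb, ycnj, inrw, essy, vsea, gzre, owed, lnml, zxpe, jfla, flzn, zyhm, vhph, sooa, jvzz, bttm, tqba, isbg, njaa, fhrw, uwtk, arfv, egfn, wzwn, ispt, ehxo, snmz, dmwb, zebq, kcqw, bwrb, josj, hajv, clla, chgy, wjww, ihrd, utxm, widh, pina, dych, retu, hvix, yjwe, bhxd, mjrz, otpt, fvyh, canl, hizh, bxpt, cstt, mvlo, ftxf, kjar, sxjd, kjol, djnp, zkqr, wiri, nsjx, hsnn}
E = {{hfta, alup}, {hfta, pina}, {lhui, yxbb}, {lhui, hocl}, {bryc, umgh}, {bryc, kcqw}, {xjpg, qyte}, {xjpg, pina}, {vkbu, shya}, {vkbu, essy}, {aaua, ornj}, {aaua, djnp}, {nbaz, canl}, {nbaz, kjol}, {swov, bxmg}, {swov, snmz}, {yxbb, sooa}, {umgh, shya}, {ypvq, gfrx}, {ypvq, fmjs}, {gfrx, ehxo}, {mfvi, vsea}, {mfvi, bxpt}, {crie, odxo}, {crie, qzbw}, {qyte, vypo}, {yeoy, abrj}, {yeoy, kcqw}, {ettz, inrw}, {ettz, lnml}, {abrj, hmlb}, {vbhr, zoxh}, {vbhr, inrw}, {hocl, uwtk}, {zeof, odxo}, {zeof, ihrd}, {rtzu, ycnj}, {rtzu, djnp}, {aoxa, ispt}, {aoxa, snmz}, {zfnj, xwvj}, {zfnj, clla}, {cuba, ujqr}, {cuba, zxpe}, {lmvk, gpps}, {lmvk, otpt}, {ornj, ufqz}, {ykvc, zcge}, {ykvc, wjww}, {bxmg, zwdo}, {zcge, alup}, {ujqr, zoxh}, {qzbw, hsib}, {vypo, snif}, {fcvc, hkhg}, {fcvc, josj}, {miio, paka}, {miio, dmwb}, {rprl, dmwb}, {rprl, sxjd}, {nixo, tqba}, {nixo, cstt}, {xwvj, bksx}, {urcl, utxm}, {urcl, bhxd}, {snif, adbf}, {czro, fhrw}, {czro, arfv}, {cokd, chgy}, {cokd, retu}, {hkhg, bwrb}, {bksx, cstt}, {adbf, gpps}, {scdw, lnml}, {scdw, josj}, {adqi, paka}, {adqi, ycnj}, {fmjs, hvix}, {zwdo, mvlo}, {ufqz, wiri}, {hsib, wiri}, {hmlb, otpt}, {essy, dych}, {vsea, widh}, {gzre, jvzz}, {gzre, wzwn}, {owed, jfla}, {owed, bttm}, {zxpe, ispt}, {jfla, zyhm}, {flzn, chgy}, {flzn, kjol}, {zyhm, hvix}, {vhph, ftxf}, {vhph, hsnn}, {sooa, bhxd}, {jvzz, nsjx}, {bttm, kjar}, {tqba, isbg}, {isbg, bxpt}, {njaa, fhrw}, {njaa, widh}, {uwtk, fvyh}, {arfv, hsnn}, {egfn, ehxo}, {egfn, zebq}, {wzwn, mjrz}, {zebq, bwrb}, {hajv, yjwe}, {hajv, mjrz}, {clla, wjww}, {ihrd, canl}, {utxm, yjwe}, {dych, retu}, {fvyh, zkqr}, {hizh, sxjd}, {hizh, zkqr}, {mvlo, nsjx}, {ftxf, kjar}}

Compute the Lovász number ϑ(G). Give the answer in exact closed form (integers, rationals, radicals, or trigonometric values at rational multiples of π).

119*cos(pi/119)/(cos(pi/119) + 1)

Vertex gpps has 2 neighbors: lmvk, adbf.
deg(miio) = 2; N(miio) = {paka, dmwb}.
Vertex yxbb has 2 neighbors: lhui, sooa.
N(ettz) = {inrw, lnml}, |N(ettz)| = 2.
deg(v) = 2 for all v (|V|=119); this is C_{119}, the 119-cycle.
Distinct eigenvalues (to 6 d.p.): [2.0, 1.997213, 1.988859, 1.974962, 1.95556, 1.930708, 1.900475, 1.864944, 1.824216, 1.778403, 1.727634, 1.672049, 1.611804, 1.547067, 1.478018, 1.404849, 1.327765, 1.24698, 1.162719, 1.075218, 0.984719, 0.891477, 0.795749, 0.697804, 0.597914, 0.496357, 0.393417, 0.28938, 0.184537, 0.079179, -0.026399, -0.131904, -0.237041, -0.341517, -0.445042, -0.547326, -0.648085, -0.747037, -0.843907, -0.938425, -1.030328, -1.119358, -1.205269, -1.287821, -1.366783, -1.441936, -1.51307, -1.579986, -1.642499, -1.700434, -1.75363, -1.801938, -1.845223, -1.883366, -1.916259, -1.943812, -1.965946, -1.982601, -1.993731, -1.999303].
Lovász (edge-transitive): ϑ = −119·(-2*cos(pi/119))/((2)−(-2*cos(pi/119))) = 119*cos(pi/119)/(cos(pi/119) + 1).
ϑ(G) ≈ 59.48963156.
Lovász sandwich 59 ≤ 119*cos(pi/119)/(cos(pi/119) + 1) ≤ 60: both strict.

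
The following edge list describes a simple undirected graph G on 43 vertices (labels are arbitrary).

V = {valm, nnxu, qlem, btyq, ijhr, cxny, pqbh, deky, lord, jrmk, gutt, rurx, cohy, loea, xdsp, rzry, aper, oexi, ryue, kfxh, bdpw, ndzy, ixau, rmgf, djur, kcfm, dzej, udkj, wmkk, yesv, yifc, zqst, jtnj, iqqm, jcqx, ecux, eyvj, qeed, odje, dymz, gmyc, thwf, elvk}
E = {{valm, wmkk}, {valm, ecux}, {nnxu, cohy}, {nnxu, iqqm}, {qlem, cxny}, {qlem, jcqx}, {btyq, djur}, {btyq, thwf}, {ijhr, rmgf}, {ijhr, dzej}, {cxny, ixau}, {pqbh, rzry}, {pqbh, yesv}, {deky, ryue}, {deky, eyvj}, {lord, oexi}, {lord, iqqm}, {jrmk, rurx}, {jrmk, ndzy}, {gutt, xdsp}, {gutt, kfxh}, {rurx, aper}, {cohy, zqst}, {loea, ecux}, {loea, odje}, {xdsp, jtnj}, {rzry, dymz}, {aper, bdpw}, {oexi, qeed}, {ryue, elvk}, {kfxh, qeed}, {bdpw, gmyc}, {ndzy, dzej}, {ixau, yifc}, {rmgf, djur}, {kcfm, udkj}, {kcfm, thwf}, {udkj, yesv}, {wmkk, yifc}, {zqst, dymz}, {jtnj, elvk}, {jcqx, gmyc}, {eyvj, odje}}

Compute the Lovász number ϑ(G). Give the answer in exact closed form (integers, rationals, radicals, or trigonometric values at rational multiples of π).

Vertex valm has 2 neighbors: wmkk, ecux.
deg(rmgf) = 2; N(rmgf) = {ijhr, djur}.
Vertex rzry has 2 neighbors: pqbh, dymz.
N(kcfm) = {udkj, thwf}, |N(kcfm)| = 2.
Regular of degree 2 on 43 vertices: connected 2-regular on 43 ⇒ C_{43}.
The 22 distinct eigenvalues: [2.0, 1.979, 1.915, 1.811, 1.668, 1.49, 1.279, 1.042, 0.782, 0.506, 0.219, -0.073, -0.363, -0.646, -0.914, -1.164, -1.388, -1.583, -1.744, -1.868, -1.952, -1.995].
−43·(-2*cos(pi/43)) / ((2)−(-2*cos(pi/43))) = 43*cos(pi/43)/(cos(pi/43) + 1) = ϑ(G).
ϑ(G) ≈ 21.471284.
Check 21 ≤ 43*cos(pi/43)/(cos(pi/43) + 1) ≤ 22: both strict.

43*cos(pi/43)/(cos(pi/43) + 1)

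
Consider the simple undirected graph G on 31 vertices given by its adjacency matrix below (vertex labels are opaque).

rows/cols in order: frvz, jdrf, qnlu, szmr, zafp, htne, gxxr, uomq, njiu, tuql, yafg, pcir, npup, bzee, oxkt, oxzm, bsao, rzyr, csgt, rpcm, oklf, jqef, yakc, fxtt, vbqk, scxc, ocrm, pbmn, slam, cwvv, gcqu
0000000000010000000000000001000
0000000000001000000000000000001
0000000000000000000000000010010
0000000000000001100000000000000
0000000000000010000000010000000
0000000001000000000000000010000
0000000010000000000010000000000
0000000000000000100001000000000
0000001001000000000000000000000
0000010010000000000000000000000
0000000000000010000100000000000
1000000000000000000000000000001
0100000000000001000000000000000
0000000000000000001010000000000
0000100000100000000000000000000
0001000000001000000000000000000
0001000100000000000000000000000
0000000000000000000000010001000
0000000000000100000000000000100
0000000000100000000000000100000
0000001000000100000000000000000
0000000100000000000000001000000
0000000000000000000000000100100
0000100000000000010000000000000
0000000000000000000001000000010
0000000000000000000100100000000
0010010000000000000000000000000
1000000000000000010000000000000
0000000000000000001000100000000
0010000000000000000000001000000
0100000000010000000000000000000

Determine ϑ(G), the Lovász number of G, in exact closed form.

Vertex vbqk has 2 neighbors: jqef, cwvv.
deg(oxkt) = 2; N(oxkt) = {zafp, yafg}.
deg(bsao) = 2; N(bsao) = {szmr, uomq}.
deg(njiu) = 2; N(njiu) = {gxxr, tuql}.
Every vertex has degree 2 (N=31); a single 31-cycle (edge-transitive).
Distinct eigenvalues (to 5 d.p.): [2.0, 1.95906, 1.83792, 1.64153, 1.37793, 1.05793, 0.69461, 0.30286, -0.1013, -0.50131, -0.88079, -1.22421, -1.51752, -1.74869, -1.90828, -1.98974].
With N=31: ϑ(G) = 31·(-(-1)*2*cos(pi/31))/(2−(-2*cos(pi/31))) = 31*cos(pi/31)/(cos(pi/31) + 1).
Numerically 15.46013.
Check 15 ≤ 31*cos(pi/31)/(cos(pi/31) + 1) ≤ 16: both strict.

31*cos(pi/31)/(cos(pi/31) + 1)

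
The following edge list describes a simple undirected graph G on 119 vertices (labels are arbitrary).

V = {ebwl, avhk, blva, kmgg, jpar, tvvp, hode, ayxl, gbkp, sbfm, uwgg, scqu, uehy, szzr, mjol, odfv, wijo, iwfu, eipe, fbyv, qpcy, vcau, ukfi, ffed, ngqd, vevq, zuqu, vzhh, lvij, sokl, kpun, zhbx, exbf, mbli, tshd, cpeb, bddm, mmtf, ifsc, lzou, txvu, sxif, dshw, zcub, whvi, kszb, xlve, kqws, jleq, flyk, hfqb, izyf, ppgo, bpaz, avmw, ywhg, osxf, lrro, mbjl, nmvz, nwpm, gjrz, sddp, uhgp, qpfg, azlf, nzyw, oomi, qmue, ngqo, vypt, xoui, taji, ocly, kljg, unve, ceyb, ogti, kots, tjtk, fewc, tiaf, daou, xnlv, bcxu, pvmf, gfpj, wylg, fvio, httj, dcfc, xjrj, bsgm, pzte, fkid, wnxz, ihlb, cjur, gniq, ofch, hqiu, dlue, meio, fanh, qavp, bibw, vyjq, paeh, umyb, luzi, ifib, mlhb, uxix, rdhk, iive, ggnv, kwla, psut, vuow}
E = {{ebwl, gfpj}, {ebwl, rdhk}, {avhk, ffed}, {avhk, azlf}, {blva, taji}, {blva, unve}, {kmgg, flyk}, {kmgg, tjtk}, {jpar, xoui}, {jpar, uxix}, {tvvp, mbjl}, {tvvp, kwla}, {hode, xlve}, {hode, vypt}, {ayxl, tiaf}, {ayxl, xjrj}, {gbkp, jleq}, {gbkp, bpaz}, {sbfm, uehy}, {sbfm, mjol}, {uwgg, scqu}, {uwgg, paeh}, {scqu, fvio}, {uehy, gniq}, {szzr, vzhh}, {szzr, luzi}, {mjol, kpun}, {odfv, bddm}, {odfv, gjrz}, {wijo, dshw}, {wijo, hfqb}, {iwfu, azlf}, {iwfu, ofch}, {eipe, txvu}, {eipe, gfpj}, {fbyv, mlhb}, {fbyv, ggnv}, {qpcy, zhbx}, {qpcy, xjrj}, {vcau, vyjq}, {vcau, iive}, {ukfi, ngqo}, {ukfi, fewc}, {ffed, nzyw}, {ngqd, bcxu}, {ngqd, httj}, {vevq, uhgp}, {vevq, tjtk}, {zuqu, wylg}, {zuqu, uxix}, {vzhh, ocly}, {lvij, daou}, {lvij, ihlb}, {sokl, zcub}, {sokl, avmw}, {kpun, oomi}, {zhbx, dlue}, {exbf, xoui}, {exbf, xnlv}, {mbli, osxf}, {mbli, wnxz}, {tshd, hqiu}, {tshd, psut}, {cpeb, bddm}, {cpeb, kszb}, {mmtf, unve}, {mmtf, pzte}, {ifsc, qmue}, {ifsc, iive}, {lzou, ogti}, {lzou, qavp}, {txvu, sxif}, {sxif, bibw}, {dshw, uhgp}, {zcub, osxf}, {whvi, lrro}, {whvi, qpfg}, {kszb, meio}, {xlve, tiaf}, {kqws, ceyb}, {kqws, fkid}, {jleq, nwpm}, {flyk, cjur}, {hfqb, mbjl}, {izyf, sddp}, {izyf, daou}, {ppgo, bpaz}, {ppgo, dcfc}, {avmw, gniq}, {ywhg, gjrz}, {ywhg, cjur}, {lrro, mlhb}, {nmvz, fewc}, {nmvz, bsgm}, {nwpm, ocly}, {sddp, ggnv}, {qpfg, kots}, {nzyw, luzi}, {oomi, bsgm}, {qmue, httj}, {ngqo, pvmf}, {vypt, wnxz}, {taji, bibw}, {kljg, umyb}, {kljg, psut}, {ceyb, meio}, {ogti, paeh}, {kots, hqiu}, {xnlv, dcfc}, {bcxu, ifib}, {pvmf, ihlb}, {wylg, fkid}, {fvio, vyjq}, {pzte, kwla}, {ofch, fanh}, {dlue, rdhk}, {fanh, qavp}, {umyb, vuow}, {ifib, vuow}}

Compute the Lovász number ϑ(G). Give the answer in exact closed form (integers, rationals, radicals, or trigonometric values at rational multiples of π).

N(vzhh) = {szzr, ocly}, |N(vzhh)| = 2.
N(fanh) = {ofch, qavp}, |N(fanh)| = 2.
deg(unve) = 2; N(unve) = {blva, mmtf}.
deg(azlf) = 2; N(azlf) = {avhk, iwfu}.
2-regular, N=119; the odd cycle C_{119}.
spec(A) ≈ [2.0, 1.997, 1.989, 1.975, 1.956, 1.931, 1.9, 1.865, 1.824, 1.778, 1.728, 1.672, 1.612, 1.547, 1.478, 1.405, 1.328, 1.247, 1.163, 1.075, 0.985, 0.891, 0.796, 0.698, 0.598, 0.496, 0.393, 0.289, 0.185, 0.079, -0.026, -0.132, -0.237, -0.342, -0.445, -0.547, -0.648, -0.747, -0.844, -0.938, -1.03, -1.119, -1.205, -1.288, -1.367, -1.442, -1.513, -1.58, -1.642, -1.7, -1.754, -1.802, -1.845, -1.883, -1.916, -1.944, -1.966, -1.983, -1.994, -1.999] (distinct, 3 d.p.).
−119·(-2*cos(pi/119)) / ((2)−(-2*cos(pi/119))) = 119*cos(pi/119)/(cos(pi/119) + 1) = ϑ(G).
= 59.4896316… (decimal).
Check 59 ≤ 119*cos(pi/119)/(cos(pi/119) + 1) ≤ 60: both strict.

119*cos(pi/119)/(cos(pi/119) + 1)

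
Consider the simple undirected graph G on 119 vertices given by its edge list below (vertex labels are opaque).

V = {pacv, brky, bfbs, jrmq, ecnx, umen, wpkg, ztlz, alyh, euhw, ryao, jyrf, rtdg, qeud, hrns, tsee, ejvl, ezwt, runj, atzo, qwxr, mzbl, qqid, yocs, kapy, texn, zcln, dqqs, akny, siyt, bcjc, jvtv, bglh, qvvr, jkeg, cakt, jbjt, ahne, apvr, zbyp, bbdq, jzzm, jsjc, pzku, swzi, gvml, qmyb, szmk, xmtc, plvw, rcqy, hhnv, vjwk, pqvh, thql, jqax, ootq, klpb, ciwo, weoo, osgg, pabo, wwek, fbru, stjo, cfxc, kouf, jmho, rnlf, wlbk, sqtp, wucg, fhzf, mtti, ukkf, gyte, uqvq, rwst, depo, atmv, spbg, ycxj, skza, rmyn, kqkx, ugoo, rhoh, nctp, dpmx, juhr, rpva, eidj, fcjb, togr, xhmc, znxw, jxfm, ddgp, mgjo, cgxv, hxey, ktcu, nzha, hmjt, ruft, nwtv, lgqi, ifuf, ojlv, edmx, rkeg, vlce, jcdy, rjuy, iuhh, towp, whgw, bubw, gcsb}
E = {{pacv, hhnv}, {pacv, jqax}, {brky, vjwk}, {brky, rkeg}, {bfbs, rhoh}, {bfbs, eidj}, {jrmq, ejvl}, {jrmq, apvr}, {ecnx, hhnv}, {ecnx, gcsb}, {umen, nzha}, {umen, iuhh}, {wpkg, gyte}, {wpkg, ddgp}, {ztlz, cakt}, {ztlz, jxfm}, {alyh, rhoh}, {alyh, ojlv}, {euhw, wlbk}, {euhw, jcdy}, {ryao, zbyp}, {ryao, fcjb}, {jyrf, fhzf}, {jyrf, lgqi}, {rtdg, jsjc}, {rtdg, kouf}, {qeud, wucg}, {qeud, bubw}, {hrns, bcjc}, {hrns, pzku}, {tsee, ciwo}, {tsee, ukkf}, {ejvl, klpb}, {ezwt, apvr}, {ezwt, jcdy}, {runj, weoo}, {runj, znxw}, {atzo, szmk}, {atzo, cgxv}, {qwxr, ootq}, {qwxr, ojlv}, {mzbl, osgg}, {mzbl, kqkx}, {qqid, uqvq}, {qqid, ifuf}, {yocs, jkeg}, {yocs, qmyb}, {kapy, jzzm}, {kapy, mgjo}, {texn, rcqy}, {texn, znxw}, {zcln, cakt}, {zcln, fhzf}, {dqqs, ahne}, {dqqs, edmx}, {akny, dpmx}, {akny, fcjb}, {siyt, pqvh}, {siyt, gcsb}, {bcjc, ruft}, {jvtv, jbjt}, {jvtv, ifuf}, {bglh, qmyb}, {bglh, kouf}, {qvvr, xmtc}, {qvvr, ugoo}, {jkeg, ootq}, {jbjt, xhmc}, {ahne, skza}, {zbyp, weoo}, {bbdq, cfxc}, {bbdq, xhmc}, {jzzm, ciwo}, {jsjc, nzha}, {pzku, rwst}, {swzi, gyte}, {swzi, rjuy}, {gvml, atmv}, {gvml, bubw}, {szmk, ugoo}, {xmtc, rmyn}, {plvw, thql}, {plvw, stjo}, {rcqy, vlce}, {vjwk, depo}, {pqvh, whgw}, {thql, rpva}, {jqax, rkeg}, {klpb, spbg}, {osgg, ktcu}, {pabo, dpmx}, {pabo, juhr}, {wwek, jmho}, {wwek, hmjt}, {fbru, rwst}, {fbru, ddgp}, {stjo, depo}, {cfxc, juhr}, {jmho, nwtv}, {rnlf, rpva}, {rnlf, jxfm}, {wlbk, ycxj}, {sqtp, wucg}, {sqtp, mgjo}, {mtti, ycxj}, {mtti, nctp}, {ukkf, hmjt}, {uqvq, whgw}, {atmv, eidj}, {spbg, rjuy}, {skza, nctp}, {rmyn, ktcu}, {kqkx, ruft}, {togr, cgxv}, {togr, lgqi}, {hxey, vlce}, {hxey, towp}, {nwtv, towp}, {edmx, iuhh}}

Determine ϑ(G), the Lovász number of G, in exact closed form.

N(tsee) = {ciwo, ukkf}, |N(tsee)| = 2.
deg(mzbl) = 2; N(mzbl) = {osgg, kqkx}.
deg(dpmx) = 2; N(dpmx) = {akny, pabo}.
N(pacv) = {hhnv, jqax}, |N(pacv)| = 2.
Regular of degree 2 on 119 vertices: connected 2-regular on 119 ⇒ C_{119}.
The 60 distinct eigenvalues: [2.0, 1.997213, 1.988859, 1.974962, 1.95556, 1.930708, 1.900475, 1.864944, 1.824216, 1.778403, 1.727634, 1.672049, 1.611804, 1.547067, 1.478018, 1.404849, 1.327765, 1.24698, 1.162719, 1.075218, 0.984719, 0.891477, 0.795749, 0.697804, 0.597914, 0.496357, 0.393417, 0.28938, 0.184537, 0.079179, -0.026399, -0.131904, -0.237041, -0.341517, -0.445042, -0.547326, -0.648085, -0.747037, -0.843907, -0.938425, -1.030328, -1.119358, -1.205269, -1.287821, -1.366783, -1.441936, -1.51307, -1.579986, -1.642499, -1.700434, -1.75363, -1.801938, -1.845223, -1.883366, -1.916259, -1.943812, -1.965946, -1.982601, -1.993731, -1.999303].
With N=119: ϑ(G) = 119·(-(-1)*2*cos(pi/119))/(2−(-2*cos(pi/119))) = 119*cos(pi/119)/(cos(pi/119) + 1).
≈ 59.489631564 (to 9 d.p.).
Lovász sandwich 59 ≤ 119*cos(pi/119)/(cos(pi/119) + 1) ≤ 60: both strict.

119*cos(pi/119)/(cos(pi/119) + 1)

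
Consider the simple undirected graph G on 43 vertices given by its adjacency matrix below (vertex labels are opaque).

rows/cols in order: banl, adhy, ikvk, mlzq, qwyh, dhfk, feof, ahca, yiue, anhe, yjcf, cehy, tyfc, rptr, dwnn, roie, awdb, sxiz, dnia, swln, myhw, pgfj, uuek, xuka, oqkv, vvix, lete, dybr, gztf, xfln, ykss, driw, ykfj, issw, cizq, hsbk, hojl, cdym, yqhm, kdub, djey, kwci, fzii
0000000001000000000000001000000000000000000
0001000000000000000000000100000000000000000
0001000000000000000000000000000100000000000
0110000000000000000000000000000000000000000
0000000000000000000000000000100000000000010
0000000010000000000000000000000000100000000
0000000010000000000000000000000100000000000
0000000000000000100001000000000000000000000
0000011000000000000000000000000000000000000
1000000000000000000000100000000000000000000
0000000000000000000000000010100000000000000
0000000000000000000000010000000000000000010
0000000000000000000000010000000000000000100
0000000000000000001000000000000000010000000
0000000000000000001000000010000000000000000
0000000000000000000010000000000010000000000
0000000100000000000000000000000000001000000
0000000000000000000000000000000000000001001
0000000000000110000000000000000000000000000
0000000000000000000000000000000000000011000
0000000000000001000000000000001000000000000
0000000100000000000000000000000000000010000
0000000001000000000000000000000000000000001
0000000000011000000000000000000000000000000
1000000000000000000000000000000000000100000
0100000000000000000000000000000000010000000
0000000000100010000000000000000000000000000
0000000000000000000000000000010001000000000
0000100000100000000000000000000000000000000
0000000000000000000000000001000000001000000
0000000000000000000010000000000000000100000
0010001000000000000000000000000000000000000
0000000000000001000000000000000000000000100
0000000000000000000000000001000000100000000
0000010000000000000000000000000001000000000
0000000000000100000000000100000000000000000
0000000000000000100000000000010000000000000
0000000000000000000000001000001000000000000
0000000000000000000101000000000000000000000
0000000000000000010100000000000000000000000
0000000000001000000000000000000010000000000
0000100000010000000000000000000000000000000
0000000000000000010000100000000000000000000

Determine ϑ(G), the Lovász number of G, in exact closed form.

Vertex myhw has 2 neighbors: roie, ykss.
N(oqkv) = {banl, cdym}, |N(oqkv)| = 2.
N(hsbk) = {rptr, vvix}, |N(hsbk)| = 2.
N(banl) = {anhe, oqkv}, |N(banl)| = 2.
deg(v) = 2 for all v (|V|=43); a single 43-cycle (edge-transitive).
Distinct eigenvalues (to 6 d.p.): [2.0, 1.978687, 1.915201, 1.810896, 1.667996, 1.489544, 1.279346, 1.041881, 0.782209, 0.505867, 0.218742, -0.073044, -0.363274, -0.645761, -0.914485, -1.163718, -1.388148, -1.582993, -1.744099, -1.868032, -1.952152, -1.994665].
−43·(-2*cos(pi/43)) / ((2)−(-2*cos(pi/43))) = 43*cos(pi/43)/(cos(pi/43) + 1) = ϑ(G).
≈ 21.471284 (to 6 d.p.).
Sandwich: α(G)=21 ≤ ϑ(G)=43*cos(pi/43)/(cos(pi/43) + 1) ≤ χ(Ḡ)=22 (both strict).

43*cos(pi/43)/(cos(pi/43) + 1)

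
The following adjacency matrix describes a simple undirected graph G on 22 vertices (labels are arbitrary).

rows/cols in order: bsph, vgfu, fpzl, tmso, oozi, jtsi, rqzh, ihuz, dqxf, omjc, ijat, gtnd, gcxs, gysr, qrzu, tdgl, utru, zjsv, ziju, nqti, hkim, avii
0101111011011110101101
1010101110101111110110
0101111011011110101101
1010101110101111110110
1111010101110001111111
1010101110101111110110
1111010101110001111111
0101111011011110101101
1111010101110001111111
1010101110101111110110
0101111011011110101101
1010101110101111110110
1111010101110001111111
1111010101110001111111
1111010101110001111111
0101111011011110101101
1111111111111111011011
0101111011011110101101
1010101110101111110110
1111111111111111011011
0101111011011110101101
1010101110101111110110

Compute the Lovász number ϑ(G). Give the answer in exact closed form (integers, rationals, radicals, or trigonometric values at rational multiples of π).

deg(bsph) = 15; N(bsph) = {vgfu, tmso, oozi, jtsi, rqzh, dqxf, omjc, gtnd, gcxs, gysr, qrzu, utru, ziju, nqti, avii}.
Vertex ijat has 15 neighbors: vgfu, tmso, oozi, jtsi, rqzh, dqxf, omjc, gtnd, gcxs, gysr, qrzu, utru, ziju, nqti, avii.
Vertex utru has 20 neighbors: bsph, vgfu, fpzl, tmso, oozi, jtsi, rqzh, ihuz, dqxf, omjc, ijat, gtnd, gcxs, gysr, qrzu, tdgl, zjsv, ziju, hkim, avii.
N(zjsv) = {vgfu, tmso, oozi, jtsi, rqzh, dqxf, omjc, gtnd, gcxs, gysr, qrzu, utru, ziju, nqti, avii}, |N(zjsv)| = 15.
G = K_{7,7,6,2}: α = 7 = χ(Ḡ), so ϑ = 7.
≈ 7.0000000 (to 7 d.p.).
Check 7 ≤ 7 ≤ 7: collapsed.

7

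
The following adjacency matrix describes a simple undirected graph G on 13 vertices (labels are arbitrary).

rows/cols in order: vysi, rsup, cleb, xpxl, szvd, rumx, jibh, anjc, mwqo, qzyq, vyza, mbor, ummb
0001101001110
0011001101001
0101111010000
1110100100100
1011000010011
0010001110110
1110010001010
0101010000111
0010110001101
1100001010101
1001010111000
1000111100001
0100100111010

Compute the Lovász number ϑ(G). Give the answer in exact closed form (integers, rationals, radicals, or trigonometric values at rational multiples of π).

sqrt(13)

deg(cleb) = 6; N(cleb) = {rsup, xpxl, szvd, rumx, jibh, mwqo}.
deg(ummb) = 6; N(ummb) = {rsup, szvd, anjc, mwqo, qzyq, mbor}.
Vertex jibh has 6 neighbors: vysi, rsup, cleb, rumx, qzyq, mbor.
Vertex rsup has 6 neighbors: cleb, xpxl, jibh, anjc, qzyq, ummb.
13-vertex 6-regular graph: Paley(13): SR with (k,λ,μ)=(6,2,3).
The 3 distinct eigenvalues: [6.0, 1.302776, -2.302776].
−13·(-sqrt(13)/2 - 1/2) / ((6)−(-sqrt(13)/2 - 1/2)) = sqrt(13) = ϑ(G).
ϑ(G) ≈ 3.605551.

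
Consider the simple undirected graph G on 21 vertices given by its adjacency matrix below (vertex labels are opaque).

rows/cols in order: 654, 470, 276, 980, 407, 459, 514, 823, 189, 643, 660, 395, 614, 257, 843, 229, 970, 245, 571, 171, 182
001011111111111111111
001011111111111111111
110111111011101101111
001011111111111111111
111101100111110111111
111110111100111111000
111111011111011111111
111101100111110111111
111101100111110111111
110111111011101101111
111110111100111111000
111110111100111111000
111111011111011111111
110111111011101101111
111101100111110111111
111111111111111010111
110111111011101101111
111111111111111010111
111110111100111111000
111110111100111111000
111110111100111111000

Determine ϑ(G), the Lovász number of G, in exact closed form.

6

deg(459) = 15; N(459) = {654, 470, 276, 980, 407, 514, 823, 189, 643, 614, 257, 843, 229, 970, 245}.
deg(229) = 19; N(229) = {654, 470, 276, 980, 407, 459, 514, 823, 189, 643, 660, 395, 614, 257, 843, 970, 571, 171, 182}.
Vertex 395 has 15 neighbors: 654, 470, 276, 980, 407, 514, 823, 189, 643, 614, 257, 843, 229, 970, 245.
deg(189) = 17; N(189) = {654, 470, 276, 980, 459, 514, 643, 660, 395, 614, 257, 229, 970, 245, 571, 171, 182}.
K_{6,4,4,3,2,2} (perfect); ϑ(G) = α(G) = max{6,4,4,3,2,2} = 6.
≈ 6.0000 (to 4 d.p.).
6 ≤ 6 ≤ 6: collapsed.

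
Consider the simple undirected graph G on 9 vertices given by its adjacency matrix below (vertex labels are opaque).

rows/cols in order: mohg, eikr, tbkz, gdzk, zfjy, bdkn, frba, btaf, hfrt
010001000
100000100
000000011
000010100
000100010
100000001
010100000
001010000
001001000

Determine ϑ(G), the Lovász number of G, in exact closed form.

N(bdkn) = {mohg, hfrt}, |N(bdkn)| = 2.
N(btaf) = {tbkz, zfjy}, |N(btaf)| = 2.
deg(tbkz) = 2; N(tbkz) = {btaf, hfrt}.
Vertex gdzk has 2 neighbors: zfjy, frba.
Regular of degree 2 on 9 vertices: connected 2-regular on 9 ⇒ C_{9}.
Distinct eigenvalues (to 4 d.p.): [2.0, 1.5321, 0.3473, -1.0, -1.8794].
λ_max=2, λ_min=-2*cos(pi/9); ϑ = −9·λ_min/(λ_max−λ_min) = 9*cos(pi/9)/(cos(pi/9) + 1).
Numerically 4.36008958.
Sandwich: α(G)=4 ≤ ϑ(G)=9*cos(pi/9)/(cos(pi/9) + 1) ≤ χ(Ḡ)=5 (both strict).

9*cos(pi/9)/(cos(pi/9) + 1)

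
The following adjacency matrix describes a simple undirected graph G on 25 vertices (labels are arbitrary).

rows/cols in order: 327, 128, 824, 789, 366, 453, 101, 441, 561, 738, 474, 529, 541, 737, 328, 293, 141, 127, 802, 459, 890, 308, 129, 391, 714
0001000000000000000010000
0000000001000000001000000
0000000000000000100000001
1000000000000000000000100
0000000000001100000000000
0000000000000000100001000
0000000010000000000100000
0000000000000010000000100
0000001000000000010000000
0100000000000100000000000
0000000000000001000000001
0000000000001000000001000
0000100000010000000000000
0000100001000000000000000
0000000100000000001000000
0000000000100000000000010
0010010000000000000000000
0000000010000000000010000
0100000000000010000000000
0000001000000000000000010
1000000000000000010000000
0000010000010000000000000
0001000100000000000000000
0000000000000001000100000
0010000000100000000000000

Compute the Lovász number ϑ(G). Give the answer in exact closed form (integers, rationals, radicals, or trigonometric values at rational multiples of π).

25*cos(pi/25)/(cos(pi/25) + 1)

deg(737) = 2; N(737) = {366, 738}.
Vertex 308 has 2 neighbors: 453, 529.
Vertex 293 has 2 neighbors: 474, 391.
deg(459) = 2; N(459) = {101, 391}.
Every vertex has degree 2 (N=25); connected 2-regular on 25 ⇒ C_{25}.
spec(A) ≈ [2.0, 1.93717, 1.75261, 1.45794, 1.07165, 0.61803, 0.12558, -0.37476, -0.85156, -1.27485, -1.61803, -1.85955, -1.98423] (distinct, 5 d.p.).
With N=25: ϑ(G) = 25·(-(-1)*2*cos(pi/25))/(2−(-2*cos(pi/25))) = 25*cos(pi/25)/(cos(pi/25) + 1).
ϑ(G) ≈ 12.450521808.
Check 12 ≤ 25*cos(pi/25)/(cos(pi/25) + 1) ≤ 13: both strict.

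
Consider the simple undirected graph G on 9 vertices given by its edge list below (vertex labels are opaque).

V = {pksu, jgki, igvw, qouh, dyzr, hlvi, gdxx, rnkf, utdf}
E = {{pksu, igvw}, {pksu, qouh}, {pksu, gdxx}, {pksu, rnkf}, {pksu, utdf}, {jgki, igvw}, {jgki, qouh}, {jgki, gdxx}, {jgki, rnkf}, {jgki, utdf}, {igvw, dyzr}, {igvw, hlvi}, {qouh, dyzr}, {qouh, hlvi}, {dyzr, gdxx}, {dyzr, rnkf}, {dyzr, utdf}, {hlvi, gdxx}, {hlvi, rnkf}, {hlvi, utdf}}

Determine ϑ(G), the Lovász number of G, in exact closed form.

5

Vertex rnkf has 4 neighbors: pksu, jgki, dyzr, hlvi.
Vertex jgki has 5 neighbors: igvw, qouh, gdxx, rnkf, utdf.
Vertex hlvi has 5 neighbors: igvw, qouh, gdxx, rnkf, utdf.
Vertex pksu has 5 neighbors: igvw, qouh, gdxx, rnkf, utdf.
Complete multipartite on [5, 4]: sandwich collapses at ϑ=5.
≈ 5.0000000 (to 7 d.p.).
α=5, χ(Ḡ)=5; ϑ=5 lies between (collapsed).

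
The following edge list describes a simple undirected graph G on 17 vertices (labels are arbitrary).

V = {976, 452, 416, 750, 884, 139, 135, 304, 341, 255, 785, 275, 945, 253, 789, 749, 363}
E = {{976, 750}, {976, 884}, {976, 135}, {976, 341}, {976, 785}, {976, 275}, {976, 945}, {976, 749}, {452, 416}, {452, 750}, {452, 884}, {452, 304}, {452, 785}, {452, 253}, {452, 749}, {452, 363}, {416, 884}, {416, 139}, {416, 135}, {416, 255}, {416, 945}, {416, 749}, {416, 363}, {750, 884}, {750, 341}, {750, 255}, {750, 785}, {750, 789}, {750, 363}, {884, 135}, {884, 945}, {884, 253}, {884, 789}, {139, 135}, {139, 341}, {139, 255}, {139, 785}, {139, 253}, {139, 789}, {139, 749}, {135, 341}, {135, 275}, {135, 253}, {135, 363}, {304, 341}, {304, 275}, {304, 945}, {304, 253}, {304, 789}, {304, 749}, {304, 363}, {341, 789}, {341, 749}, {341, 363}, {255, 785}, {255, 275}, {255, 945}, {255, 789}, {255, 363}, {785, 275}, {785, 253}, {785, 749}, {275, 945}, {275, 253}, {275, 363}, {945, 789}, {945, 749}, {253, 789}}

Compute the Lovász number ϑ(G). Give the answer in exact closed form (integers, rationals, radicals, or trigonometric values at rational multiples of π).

sqrt(17)

deg(749) = 8; N(749) = {976, 452, 416, 139, 304, 341, 785, 945}.
Vertex 452 has 8 neighbors: 416, 750, 884, 304, 785, 253, 749, 363.
N(363) = {452, 416, 750, 135, 304, 341, 255, 275}, |N(363)| = 8.
deg(416) = 8; N(416) = {452, 884, 139, 135, 255, 945, 749, 363}.
8-regular, N=17; SR(17,8,3,4) — a Paley graph.
The 3 distinct eigenvalues: [8.0, 1.561553, -2.561553].
λ_max=8, λ_min=-sqrt(17)/2 - 1/2; ϑ = −17·λ_min/(λ_max−λ_min) = sqrt(17).
= 4.123106… (decimal).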